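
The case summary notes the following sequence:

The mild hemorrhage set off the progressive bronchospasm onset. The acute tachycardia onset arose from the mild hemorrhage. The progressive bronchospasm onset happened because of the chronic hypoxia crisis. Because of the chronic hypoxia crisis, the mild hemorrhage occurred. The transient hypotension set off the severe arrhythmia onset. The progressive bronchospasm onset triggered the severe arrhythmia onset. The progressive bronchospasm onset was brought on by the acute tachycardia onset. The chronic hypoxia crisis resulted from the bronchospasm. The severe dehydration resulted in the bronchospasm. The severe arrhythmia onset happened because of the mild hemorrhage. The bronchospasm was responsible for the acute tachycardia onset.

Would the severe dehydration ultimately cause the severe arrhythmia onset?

There is a causal chain: the severe dehydration → the bronchospasm → the chronic hypoxia crisis → the mild hemorrhage → the severe arrhythmia onset.

Yes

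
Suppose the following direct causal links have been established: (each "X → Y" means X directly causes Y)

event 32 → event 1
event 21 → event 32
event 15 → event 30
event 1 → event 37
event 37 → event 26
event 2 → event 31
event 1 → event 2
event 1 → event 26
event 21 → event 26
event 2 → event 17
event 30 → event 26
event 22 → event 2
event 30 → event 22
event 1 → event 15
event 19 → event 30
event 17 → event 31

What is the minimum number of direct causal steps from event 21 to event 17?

Shortest chain: event 21 → event 32 → event 1 → event 2 → event 17.

4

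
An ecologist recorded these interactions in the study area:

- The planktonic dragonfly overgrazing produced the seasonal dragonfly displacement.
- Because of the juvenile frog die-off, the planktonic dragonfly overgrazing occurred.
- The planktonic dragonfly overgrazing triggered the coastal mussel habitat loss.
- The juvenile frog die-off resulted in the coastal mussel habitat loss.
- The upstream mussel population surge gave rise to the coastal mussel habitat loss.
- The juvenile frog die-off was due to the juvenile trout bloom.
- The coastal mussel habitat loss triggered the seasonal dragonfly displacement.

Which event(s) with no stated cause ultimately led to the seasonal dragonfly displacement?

the juvenile trout bloom, the upstream mussel population surge

Tracing upstream from the seasonal dragonfly displacement: the seasonal dragonfly displacement ← the planktonic dragonfly overgrazing ← the juvenile frog die-off ← the juvenile trout bloom.
A separate upstream branch: the seasonal dragonfly displacement ← the coastal mussel habitat loss ← the upstream mussel population surge.
Each of those chain origins has no stated cause.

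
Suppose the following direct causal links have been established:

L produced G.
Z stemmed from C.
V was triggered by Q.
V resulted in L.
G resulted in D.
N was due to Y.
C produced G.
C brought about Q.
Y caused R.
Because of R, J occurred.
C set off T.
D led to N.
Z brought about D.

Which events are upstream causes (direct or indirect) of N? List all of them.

Immediate causes of N: Y, D.
Further upstream: C, Q, Z, V, L, G.

C, D, G, L, Q, V, Y, Z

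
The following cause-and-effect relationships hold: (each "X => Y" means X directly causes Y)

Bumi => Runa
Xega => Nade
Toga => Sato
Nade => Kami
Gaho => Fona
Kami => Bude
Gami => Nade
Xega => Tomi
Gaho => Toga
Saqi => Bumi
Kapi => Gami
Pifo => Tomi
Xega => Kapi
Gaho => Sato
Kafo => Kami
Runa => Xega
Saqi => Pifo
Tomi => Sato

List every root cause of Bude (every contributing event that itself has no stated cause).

Kafo, Saqi

Tracing upstream from Bude: Bude ← Kami ← Nade ← Xega ← Runa ← Bumi ← Saqi.
A separate upstream branch: Bude ← Kami ← Kafo.
Each of those chain origins has no stated cause.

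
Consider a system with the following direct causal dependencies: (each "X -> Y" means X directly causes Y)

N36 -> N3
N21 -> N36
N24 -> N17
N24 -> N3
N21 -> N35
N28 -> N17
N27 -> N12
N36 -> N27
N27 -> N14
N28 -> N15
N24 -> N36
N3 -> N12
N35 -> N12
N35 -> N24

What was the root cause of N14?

Tracing upstream from N14: N14 ← N27 ← N36 ← N21.
N21 has no stated cause, so it is the root.

N21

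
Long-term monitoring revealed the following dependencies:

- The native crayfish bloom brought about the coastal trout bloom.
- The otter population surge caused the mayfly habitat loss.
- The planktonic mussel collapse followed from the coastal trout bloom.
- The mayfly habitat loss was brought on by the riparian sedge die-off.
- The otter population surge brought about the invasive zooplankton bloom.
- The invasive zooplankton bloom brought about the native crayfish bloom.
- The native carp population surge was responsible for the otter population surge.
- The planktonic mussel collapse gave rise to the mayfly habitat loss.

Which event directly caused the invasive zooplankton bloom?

Upstream contributors include the native carp population surge, but only the otter population surge feeds directly into the invasive zooplankton bloom.

the otter population surge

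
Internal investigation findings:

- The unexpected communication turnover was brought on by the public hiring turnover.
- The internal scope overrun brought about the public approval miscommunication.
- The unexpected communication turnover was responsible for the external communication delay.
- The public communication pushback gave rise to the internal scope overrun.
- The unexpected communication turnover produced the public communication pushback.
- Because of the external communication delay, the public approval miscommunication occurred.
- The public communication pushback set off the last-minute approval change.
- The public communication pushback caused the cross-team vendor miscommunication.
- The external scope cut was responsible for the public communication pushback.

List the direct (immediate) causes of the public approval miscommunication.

the external communication delay, the internal scope overrun

Upstream contributors include the public hiring turnover, the unexpected communication turnover, the public communication pushback, the external scope cut, but only the external communication delay, the internal scope overrun feed directly into the public approval miscommunication.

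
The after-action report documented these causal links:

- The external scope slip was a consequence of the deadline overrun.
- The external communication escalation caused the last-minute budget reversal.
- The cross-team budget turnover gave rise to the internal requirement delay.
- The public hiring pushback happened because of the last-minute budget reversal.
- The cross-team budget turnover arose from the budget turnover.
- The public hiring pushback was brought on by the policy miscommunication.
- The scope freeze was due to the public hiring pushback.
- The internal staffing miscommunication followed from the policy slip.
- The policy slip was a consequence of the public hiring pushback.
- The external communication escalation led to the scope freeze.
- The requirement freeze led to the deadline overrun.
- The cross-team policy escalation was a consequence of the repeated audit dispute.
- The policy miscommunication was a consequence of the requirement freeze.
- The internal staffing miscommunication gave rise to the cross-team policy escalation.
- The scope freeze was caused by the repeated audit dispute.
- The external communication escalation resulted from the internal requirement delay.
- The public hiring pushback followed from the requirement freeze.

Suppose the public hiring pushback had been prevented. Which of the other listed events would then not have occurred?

the internal staffing miscommunication, the policy slip

Downstream of the public hiring pushback: the scope freeze, the policy slip, the internal staffing miscommunication, the cross-team policy escalation.
Of those, still caused via another path: the scope freeze, the cross-team policy escalation.
The remainder have no surviving cause.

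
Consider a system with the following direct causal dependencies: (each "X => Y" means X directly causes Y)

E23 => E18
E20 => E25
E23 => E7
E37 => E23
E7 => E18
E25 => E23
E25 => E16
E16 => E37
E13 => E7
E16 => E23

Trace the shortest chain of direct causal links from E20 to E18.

E20 → E25
E25 → E23
E23 → E18
Length: 3 steps.

E20 → E25 → E23 → E18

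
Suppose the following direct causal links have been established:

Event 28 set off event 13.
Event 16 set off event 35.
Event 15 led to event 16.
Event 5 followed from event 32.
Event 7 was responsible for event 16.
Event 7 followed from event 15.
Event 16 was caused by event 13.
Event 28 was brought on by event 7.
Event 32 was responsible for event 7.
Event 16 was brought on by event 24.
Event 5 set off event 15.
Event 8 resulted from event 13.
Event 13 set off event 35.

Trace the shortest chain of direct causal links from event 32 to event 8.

event 32 → event 7
event 7 → event 28
event 28 → event 13
event 13 → event 8
Length: 4 steps.

event 32 → event 7 → event 28 → event 13 → event 8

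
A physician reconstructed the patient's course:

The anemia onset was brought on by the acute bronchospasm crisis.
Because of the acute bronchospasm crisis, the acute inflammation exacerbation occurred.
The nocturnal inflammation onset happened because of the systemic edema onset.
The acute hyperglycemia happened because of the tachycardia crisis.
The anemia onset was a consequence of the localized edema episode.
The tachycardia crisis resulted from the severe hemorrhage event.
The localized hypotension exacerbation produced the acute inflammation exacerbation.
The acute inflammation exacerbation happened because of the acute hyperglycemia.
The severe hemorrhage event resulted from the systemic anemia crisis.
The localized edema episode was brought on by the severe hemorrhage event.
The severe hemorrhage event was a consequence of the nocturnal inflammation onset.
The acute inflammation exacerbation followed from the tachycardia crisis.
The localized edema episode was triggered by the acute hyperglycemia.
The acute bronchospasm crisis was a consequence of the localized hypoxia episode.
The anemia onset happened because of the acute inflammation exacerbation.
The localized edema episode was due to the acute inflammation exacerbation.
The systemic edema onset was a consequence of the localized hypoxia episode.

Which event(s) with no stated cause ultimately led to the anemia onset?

Tracing upstream from the anemia onset: the anemia onset ← the acute inflammation exacerbation ← the localized hypotension exacerbation.
A separate upstream branch: the anemia onset ← the acute bronchospasm crisis ← the localized hypoxia episode.
A separate upstream branch: the anemia onset ← the localized edema episode ← the severe hemorrhage event ← the systemic anemia crisis.
Each of those chain origins has no stated cause.

the localized hypotension exacerbation, the localized hypoxia episode, the systemic anemia crisis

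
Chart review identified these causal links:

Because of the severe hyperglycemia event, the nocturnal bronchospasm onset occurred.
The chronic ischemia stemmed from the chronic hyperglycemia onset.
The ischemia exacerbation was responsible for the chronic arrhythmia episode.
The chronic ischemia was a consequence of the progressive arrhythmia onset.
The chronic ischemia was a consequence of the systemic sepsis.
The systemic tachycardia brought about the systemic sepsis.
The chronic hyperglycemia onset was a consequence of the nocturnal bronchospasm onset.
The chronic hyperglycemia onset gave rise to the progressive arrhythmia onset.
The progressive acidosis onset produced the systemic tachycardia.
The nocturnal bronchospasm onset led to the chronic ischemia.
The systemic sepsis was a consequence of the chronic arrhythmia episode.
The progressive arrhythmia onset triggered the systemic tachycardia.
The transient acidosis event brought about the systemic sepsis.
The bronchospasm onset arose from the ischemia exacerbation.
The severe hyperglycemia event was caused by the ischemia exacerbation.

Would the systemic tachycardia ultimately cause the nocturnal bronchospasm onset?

The systemic tachycardia leads to the systemic sepsis, the chronic ischemia; the nocturnal bronchospasm onset is not among them.

No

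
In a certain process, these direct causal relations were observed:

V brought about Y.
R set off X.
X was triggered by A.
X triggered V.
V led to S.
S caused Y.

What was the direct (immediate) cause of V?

X

Upstream contributors include A, R, but only X feeds directly into V.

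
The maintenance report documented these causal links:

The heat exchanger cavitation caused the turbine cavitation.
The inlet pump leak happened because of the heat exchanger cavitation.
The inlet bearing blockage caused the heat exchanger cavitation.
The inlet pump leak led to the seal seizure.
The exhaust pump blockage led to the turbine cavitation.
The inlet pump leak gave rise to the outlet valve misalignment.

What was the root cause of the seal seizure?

Tracing upstream from the seal seizure: the seal seizure ← the inlet pump leak ← the heat exchanger cavitation ← the inlet bearing blockage.
The inlet bearing blockage has no stated cause, so it is the root.

the inlet bearing blockage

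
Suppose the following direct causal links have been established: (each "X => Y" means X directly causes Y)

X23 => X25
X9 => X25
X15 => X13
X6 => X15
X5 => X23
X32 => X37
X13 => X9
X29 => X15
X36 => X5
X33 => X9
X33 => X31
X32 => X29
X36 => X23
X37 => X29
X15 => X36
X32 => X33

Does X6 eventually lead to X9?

There is a causal chain: X6 → X15 → X13 → X9.

Yes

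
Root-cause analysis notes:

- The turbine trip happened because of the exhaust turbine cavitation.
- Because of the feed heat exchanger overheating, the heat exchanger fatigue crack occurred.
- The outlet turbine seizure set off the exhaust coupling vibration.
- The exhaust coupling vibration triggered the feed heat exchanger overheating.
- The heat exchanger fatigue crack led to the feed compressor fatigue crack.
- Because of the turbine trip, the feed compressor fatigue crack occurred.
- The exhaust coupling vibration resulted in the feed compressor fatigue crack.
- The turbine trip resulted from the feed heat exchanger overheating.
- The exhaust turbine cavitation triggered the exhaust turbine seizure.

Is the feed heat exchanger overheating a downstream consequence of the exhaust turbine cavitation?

No

The exhaust turbine cavitation leads to the exhaust turbine seizure, the turbine trip, the feed compressor fatigue crack; the feed heat exchanger overheating is not among them.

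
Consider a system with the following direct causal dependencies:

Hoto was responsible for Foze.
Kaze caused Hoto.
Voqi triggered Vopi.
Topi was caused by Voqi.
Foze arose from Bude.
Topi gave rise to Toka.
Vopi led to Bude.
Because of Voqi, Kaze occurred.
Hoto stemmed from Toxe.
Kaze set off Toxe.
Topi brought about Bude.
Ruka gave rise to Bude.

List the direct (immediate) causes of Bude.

Ruka, Topi, Vopi

Upstream contributors include Voqi, but only Ruka, Topi, Vopi feed directly into Bude.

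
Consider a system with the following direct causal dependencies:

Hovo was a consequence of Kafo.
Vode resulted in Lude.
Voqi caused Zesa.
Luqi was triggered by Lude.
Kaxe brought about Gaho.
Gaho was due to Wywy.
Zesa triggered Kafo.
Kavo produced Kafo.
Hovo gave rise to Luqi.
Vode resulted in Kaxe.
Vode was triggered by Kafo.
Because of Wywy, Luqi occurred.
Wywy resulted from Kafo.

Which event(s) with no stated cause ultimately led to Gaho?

Tracing upstream from Gaho: Gaho ← Wywy ← Kafo ← Zesa ← Voqi.
A separate upstream branch: Gaho ← Wywy ← Kafo ← Kavo.
Each of those chain origins has no stated cause.

Kavo, Voqi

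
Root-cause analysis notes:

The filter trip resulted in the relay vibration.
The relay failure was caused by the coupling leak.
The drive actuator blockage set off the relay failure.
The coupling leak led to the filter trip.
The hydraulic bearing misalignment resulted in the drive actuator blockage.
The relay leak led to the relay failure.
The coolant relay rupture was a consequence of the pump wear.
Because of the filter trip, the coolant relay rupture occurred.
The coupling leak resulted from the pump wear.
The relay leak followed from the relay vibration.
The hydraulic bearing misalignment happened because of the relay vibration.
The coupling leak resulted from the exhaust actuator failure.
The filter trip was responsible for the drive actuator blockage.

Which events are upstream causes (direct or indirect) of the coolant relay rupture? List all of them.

Immediate causes of the coolant relay rupture: the pump wear, the filter trip.
Further upstream: the coupling leak, the exhaust actuator failure.

the coupling leak, the exhaust actuator failure, the filter trip, the pump wear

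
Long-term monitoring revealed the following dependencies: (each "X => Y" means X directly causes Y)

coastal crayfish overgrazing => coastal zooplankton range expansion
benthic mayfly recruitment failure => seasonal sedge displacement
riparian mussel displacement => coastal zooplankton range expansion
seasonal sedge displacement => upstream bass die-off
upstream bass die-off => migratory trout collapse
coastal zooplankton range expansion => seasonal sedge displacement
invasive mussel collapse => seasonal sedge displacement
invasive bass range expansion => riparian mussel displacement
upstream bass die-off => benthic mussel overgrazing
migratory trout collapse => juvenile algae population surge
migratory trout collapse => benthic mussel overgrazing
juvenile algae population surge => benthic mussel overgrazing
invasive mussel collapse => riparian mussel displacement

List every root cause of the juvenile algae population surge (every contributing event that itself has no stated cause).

Tracing upstream from the juvenile algae population surge: the juvenile algae population surge ← the migratory trout collapse ← the upstream bass die-off ← the seasonal sedge displacement ← the coastal zooplankton range expansion ← the riparian mussel displacement ← the invasive bass range expansion.
A separate upstream branch: the juvenile algae population surge ← the migratory trout collapse ← the upstream bass die-off ← the seasonal sedge displacement ← the invasive mussel collapse.
A separate upstream branch: the juvenile algae population surge ← the migratory trout collapse ← the upstream bass die-off ← the seasonal sedge displacement ← the coastal zooplankton range expansion ← the coastal crayfish overgrazing.
A separate upstream branch: the juvenile algae population surge ← the migratory trout collapse ← the upstream bass die-off ← the seasonal sedge displacement ← the benthic mayfly recruitment failure.
Each of those chain origins has no stated cause.

the benthic mayfly recruitment failure, the coastal crayfish overgrazing, the invasive bass range expansion, the invasive mussel collapse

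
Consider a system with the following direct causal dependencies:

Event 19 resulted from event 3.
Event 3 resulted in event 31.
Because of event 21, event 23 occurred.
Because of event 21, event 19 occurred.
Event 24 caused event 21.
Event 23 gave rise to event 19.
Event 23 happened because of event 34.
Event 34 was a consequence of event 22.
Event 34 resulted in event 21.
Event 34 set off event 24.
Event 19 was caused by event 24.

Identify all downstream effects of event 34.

event 19, event 21, event 23, event 24

Direct effects: event 24, event 21, event 23.
2 steps out: event 19.
Not reachable from it: event 22, event 3, event 31.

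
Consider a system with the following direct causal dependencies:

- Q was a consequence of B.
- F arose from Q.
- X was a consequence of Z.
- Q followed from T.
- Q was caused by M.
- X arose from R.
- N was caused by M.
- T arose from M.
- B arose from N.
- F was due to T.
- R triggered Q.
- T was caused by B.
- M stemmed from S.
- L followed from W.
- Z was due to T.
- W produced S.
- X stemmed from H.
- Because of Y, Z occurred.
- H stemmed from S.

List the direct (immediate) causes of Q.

B, M, R, T

Upstream contributors include W, S, N, but only B, M, R, T feed directly into Q.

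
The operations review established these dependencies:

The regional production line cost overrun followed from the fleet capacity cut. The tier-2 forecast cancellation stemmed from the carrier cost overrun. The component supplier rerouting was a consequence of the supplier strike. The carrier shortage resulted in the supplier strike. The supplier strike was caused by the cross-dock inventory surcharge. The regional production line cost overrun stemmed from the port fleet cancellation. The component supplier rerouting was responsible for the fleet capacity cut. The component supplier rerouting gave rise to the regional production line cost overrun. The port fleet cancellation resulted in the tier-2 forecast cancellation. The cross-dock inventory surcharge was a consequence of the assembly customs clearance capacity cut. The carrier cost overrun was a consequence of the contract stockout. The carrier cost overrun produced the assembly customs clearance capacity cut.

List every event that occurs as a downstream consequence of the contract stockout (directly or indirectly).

the assembly customs clearance capacity cut, the carrier cost overrun, the component supplier rerouting, the cross-dock inventory surcharge, the fleet capacity cut, the regional production line cost overrun, the supplier strike, the tier-2 forecast cancellation

Direct effects: the carrier cost overrun.
2 steps out: the assembly customs clearance capacity cut, the tier-2 forecast cancellation.
3 steps out: the cross-dock inventory surcharge.
4 steps out: the supplier strike.
5 steps out: the component supplier rerouting.
6 steps out: the fleet capacity cut, the regional production line cost overrun.
Not reachable from it: the carrier shortage, the port fleet cancellation.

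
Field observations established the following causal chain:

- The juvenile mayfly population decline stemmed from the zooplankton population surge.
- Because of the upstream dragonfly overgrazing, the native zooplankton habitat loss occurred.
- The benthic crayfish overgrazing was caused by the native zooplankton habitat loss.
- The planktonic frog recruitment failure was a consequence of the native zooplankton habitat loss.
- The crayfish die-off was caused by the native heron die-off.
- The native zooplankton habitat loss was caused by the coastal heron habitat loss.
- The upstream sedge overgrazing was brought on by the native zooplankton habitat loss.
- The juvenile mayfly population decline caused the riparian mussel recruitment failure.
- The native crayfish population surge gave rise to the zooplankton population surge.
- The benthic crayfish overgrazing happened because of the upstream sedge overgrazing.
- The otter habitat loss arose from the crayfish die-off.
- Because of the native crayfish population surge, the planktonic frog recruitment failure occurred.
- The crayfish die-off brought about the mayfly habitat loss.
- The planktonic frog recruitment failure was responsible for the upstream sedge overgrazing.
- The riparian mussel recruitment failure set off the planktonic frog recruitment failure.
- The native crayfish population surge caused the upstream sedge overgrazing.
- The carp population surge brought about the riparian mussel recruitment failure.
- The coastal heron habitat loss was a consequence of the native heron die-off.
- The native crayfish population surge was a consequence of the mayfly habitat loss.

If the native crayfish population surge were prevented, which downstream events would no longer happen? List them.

Downstream of the native crayfish population surge: the zooplankton population surge, the juvenile mayfly population decline, the riparian mussel recruitment failure, the planktonic frog recruitment failure, the upstream sedge overgrazing, the benthic crayfish overgrazing.
Of those, still caused via another path: the riparian mussel recruitment failure, the planktonic frog recruitment failure, the upstream sedge overgrazing, the benthic crayfish overgrazing.
The remainder have no surviving cause.

the juvenile mayfly population decline, the zooplankton population surge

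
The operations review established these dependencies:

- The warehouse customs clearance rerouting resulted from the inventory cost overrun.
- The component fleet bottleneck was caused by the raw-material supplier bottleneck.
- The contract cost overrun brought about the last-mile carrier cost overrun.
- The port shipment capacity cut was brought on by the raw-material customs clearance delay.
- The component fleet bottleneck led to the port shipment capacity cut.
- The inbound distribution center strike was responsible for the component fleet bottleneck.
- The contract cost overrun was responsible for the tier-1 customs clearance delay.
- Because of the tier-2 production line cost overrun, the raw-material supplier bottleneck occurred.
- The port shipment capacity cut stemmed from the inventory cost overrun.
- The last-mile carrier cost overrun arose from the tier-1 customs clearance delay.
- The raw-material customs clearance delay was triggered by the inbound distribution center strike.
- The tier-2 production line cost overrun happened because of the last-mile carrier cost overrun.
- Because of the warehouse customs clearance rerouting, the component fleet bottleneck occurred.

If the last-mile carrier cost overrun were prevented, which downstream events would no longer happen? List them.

the raw-material supplier bottleneck, the tier-2 production line cost overrun

Downstream of the last-mile carrier cost overrun: the tier-2 production line cost overrun, the raw-material supplier bottleneck, the component fleet bottleneck, the port shipment capacity cut.
Of those, still caused via another path: the component fleet bottleneck, the port shipment capacity cut.
The remainder have no surviving cause.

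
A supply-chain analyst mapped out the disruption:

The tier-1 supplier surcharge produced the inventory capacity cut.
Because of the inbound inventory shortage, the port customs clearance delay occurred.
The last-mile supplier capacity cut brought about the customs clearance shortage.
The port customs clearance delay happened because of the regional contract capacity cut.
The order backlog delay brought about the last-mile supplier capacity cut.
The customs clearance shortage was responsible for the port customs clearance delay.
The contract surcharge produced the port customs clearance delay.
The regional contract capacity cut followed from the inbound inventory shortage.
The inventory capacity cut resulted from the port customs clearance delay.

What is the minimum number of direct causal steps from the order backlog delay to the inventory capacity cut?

4

Shortest chain: the order backlog delay → the last-mile supplier capacity cut → the customs clearance shortage → the port customs clearance delay → the inventory capacity cut.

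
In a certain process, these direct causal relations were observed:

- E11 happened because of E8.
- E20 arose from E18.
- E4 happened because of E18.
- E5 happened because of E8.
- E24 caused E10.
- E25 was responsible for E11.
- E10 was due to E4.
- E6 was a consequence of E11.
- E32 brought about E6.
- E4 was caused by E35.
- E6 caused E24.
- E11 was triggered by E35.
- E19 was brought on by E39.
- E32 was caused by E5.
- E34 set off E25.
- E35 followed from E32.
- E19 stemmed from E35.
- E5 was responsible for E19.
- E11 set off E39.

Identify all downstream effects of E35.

E10, E11, E19, E24, E39, E4, E6

Direct effects: E11, E4, E19.
2 steps out: E6, E39, E10.
3 steps out: E24.
Not reachable from it: E18, E34, E8, E20, E5, E25, E32.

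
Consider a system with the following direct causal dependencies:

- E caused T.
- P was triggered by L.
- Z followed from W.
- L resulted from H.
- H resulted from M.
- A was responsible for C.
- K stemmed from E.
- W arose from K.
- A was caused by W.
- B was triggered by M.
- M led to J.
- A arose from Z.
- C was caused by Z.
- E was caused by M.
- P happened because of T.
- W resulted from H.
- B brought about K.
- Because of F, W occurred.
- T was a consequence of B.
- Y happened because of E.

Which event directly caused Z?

Upstream contributors include M, B, E, H, F, K, but only W feeds directly into Z.

W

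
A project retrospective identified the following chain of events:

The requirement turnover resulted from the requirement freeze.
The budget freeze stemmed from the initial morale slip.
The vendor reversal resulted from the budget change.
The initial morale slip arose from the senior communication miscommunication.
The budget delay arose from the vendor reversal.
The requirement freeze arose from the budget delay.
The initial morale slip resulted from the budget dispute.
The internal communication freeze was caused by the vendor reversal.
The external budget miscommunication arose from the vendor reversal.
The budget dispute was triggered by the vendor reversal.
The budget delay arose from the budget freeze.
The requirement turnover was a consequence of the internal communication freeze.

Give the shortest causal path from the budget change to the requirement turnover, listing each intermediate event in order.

the budget change → the vendor reversal
the vendor reversal → the internal communication freeze
the internal communication freeze → the requirement turnover
Length: 3 steps.

the budget change → the vendor reversal → the internal communication freeze → the requirement turnover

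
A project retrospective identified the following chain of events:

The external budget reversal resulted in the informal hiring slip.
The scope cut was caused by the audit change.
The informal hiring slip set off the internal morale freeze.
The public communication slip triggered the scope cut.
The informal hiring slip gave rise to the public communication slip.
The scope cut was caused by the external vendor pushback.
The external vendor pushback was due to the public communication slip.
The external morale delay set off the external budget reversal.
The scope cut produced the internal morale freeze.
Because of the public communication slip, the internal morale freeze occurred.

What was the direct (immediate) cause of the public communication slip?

the informal hiring slip

Upstream contributors include the external morale delay, the external budget reversal, but only the informal hiring slip feeds directly into the public communication slip.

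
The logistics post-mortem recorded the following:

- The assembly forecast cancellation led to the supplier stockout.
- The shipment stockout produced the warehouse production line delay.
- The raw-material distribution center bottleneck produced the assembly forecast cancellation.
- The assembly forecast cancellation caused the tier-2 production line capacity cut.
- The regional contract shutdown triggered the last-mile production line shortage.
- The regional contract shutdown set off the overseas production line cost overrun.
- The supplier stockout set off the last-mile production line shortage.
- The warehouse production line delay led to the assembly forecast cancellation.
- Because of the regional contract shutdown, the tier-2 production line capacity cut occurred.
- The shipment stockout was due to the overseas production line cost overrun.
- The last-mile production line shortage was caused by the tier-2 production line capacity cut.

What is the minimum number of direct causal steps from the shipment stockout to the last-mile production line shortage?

4

Shortest chain: the shipment stockout → the warehouse production line delay → the assembly forecast cancellation → the tier-2 production line capacity cut → the last-mile production line shortage.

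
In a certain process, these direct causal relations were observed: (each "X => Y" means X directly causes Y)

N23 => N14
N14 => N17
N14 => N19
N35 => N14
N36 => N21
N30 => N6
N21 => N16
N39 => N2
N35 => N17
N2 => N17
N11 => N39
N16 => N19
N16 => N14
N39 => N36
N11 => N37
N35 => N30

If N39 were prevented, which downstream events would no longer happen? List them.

Downstream of N39: N36, N21, N16, N2, N14, N17, N19.
Of those, still caused via another path: N14, N17, N19.
The remainder have no surviving cause.

N16, N2, N21, N36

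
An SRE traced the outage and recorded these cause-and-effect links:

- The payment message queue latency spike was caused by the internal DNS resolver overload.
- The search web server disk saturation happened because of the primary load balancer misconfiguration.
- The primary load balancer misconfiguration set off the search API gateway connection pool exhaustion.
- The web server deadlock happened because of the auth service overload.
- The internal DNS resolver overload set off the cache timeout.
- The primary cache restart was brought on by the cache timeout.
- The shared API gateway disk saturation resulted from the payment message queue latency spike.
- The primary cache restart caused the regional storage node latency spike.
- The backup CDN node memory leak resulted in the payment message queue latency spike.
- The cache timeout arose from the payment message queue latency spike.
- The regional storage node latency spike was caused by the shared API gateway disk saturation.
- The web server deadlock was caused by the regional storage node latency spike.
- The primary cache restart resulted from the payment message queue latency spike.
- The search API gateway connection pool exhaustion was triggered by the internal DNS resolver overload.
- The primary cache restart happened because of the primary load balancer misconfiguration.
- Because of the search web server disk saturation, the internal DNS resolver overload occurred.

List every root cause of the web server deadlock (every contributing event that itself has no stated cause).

the auth service overload, the backup CDN node memory leak, the primary load balancer misconfiguration

Tracing upstream from the web server deadlock: the web server deadlock ← the regional storage node latency spike ← the shared API gateway disk saturation ← the payment message queue latency spike ← the backup CDN node memory leak.
A separate upstream branch: the web server deadlock ← the regional storage node latency spike ← the primary cache restart ← the primary load balancer misconfiguration.
A separate upstream branch: the web server deadlock ← the auth service overload.
Each of those chain origins has no stated cause.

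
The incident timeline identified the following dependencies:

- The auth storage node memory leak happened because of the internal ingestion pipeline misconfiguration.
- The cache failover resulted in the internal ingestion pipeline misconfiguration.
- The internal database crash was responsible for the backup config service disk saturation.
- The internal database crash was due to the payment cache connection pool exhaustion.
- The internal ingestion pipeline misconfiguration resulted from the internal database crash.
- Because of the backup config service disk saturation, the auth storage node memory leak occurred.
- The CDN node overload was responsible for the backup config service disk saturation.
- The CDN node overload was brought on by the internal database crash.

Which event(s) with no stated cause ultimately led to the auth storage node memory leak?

Tracing upstream from the auth storage node memory leak: the auth storage node memory leak ← the backup config service disk saturation ← the internal database crash ← the payment cache connection pool exhaustion.
A separate upstream branch: the auth storage node memory leak ← the internal ingestion pipeline misconfiguration ← the cache failover.
Each of those chain origins has no stated cause.

the cache failover, the payment cache connection pool exhaustion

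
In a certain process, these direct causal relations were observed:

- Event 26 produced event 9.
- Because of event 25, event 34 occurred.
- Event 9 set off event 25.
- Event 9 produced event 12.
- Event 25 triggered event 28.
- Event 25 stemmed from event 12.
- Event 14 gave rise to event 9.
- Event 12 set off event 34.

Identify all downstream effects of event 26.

Direct effects: event 9.
2 steps out: event 12, event 25.
3 steps out: event 34, event 28.
Not reachable from it: event 14.

event 12, event 25, event 28, event 34, event 9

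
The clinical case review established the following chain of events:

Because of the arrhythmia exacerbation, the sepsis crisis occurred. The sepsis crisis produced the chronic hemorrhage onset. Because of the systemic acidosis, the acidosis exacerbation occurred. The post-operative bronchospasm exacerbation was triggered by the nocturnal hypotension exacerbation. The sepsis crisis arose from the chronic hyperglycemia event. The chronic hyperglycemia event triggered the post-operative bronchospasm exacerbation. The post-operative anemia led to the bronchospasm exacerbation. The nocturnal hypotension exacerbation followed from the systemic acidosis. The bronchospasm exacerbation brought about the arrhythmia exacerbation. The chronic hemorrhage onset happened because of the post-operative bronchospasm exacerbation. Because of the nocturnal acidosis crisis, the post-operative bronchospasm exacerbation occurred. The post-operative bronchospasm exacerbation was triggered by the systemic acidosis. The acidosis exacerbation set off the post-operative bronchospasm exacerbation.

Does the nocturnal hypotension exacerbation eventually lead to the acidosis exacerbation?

The nocturnal hypotension exacerbation leads to the post-operative bronchospasm exacerbation, the chronic hemorrhage onset; the acidosis exacerbation is not among them.

No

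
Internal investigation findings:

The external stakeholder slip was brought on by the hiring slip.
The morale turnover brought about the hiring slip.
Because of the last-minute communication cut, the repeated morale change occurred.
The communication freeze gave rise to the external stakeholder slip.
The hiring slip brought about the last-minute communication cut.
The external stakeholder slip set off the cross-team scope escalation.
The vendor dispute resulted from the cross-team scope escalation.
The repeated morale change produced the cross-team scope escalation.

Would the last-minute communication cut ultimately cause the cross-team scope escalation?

There is a causal chain: the last-minute communication cut → the repeated morale change → the cross-team scope escalation.

Yes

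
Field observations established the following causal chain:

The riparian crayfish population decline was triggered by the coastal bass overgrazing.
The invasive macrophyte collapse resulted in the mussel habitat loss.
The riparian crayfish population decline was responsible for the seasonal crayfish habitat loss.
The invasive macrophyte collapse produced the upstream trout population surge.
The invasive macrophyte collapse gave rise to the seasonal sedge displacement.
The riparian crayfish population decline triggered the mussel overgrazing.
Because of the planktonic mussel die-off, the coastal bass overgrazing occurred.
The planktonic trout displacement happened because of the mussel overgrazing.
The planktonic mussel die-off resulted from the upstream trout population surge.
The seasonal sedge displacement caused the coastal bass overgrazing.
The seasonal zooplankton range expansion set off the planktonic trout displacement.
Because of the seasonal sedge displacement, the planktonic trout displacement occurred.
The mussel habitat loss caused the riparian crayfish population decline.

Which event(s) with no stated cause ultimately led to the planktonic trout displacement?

Tracing upstream from the planktonic trout displacement: the planktonic trout displacement ← the seasonal sedge displacement ← the invasive macrophyte collapse.
A separate upstream branch: the planktonic trout displacement ← the seasonal zooplankton range expansion.
Each of those chain origins has no stated cause.

the invasive macrophyte collapse, the seasonal zooplankton range expansion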